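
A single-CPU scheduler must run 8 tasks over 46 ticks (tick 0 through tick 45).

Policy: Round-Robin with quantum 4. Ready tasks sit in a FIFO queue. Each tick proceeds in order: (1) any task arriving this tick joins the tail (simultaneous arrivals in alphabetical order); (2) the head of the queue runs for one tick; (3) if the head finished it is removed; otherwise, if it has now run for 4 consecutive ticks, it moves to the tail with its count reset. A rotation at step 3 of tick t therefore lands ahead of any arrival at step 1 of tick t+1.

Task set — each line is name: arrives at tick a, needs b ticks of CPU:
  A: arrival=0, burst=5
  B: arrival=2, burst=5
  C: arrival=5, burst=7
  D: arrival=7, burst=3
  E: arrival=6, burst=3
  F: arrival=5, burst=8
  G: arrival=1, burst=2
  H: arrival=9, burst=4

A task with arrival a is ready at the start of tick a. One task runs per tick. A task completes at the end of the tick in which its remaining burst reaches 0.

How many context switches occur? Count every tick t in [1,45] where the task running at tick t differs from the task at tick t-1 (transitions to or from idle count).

t=0: queue=[A] q_used=0 → run A
t=1: queue=[A,G] q_used=1 → run A
t=2: queue=[A,G,B] q_used=2 → run A
t=3: queue=[A,G,B] q_used=3 → run A
t=4: queue=[G,B,A] q_used=0 → run G
t=5: queue=[G,B,A,C,F] q_used=1 → run G
t=6: queue=[B,A,C,F,E] q_used=0 → run B
t=7: queue=[B,A,C,F,E,D] q_used=1 → run B
t=8: queue=[B,A,C,F,E,D] q_used=2 → run B
t=9: queue=[B,A,C,F,E,D,H] q_used=3 → run B
t=10: queue=[A,C,F,E,D,H,B] q_used=0 → run A
t=11: queue=[C,F,E,D,H,B] q_used=0 → run C
t=12: queue=[C,F,E,D,H,B] q_used=1 → run C
t=13: queue=[C,F,E,D,H,B] q_used=2 → run C
t=14: queue=[C,F,E,D,H,B] q_used=3 → run C
t=15: queue=[F,E,D,H,B,C] q_used=0 → run F
t=16: queue=[F,E,D,H,B,C] q_used=1 → run F
t=17: queue=[F,E,D,H,B,C] q_used=2 → run F
t=18: queue=[F,E,D,H,B,C] q_used=3 → run F
t=19: queue=[E,D,H,B,C,F] q_used=0 → run E
t=20: queue=[E,D,H,B,C,F] q_used=1 → run E
t=21: queue=[E,D,H,B,C,F] q_used=2 → run E
t=22: queue=[D,H,B,C,F] q_used=0 → run D
t=23: queue=[D,H,B,C,F] q_used=1 → run D
t=24: queue=[D,H,B,C,F] q_used=2 → run D
t=25: queue=[H,B,C,F] q_used=0 → run H
t=26: queue=[H,B,C,F] q_used=1 → run H
t=27: queue=[H,B,C,F] q_used=2 → run H
t=28: queue=[H,B,C,F] q_used=3 → run H
t=29: queue=[B,C,F] q_used=0 → run B
t=30: queue=[C,F] q_used=0 → run C
t=31: queue=[C,F] q_used=1 → run C
t=32: queue=[C,F] q_used=2 → run C
t=33: queue=[F] q_used=0 → run F
t=34: queue=[F] q_used=1 → run F
t=35: queue=[F] q_used=2 → run F
t=36: queue=[F] q_used=3 → run F
t=37: (idle)
t=38: (idle)
t=39: (idle)
t=40: (idle)
t=41: (idle)
t=42: (idle)
t=43: (idle)
t=44: (idle)
t=45: (idle)

context switches = 12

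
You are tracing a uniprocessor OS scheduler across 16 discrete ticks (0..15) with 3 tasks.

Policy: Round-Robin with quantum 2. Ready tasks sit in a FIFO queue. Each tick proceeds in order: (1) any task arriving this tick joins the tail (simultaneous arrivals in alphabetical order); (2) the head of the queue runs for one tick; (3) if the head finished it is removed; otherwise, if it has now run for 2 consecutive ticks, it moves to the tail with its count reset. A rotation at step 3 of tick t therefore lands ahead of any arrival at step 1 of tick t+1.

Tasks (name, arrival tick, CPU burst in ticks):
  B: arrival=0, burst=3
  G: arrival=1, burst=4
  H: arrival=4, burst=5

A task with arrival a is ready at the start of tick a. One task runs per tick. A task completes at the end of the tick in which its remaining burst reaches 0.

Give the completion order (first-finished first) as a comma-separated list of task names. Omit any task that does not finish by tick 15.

completion order = B, G, H

t=0: queue=[B] q_used=0 → run B
t=1: queue=[B,G] q_used=1 → run B
t=2: queue=[G,B] q_used=0 → run G
t=3: queue=[G,B] q_used=1 → run G
t=4: queue=[B,G,H] q_used=0 → run B
t=5: queue=[G,H] q_used=0 → run G
t=6: queue=[G,H] q_used=1 → run G
t=7: queue=[H] q_used=0 → run H
t=8: queue=[H] q_used=1 → run H
t=9: queue=[H] q_used=0 → run H
t=10: queue=[H] q_used=1 → run H
t=11: queue=[H] q_used=0 → run H
t=12: (idle)
t=13: (idle)
t=14: (idle)
t=15: (idle)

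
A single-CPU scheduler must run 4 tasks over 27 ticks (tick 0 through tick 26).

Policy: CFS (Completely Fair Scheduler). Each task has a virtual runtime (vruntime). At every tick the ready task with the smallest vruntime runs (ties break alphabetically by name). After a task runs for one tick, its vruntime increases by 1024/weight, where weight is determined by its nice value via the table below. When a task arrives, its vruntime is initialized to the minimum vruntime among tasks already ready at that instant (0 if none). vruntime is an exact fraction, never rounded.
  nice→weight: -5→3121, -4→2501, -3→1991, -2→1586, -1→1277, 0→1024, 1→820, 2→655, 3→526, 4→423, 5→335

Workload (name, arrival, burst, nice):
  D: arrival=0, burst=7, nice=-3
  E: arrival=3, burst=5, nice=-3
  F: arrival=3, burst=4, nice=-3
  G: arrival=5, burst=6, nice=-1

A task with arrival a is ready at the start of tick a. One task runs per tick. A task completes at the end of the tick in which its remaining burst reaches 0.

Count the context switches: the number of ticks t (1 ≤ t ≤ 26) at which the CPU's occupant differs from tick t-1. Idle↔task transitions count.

context switches = 17

t=0: vr[D=0] → run D
t=1: vr[D=1024/1991] → run D
t=2: vr[D=2048/1991] → run D
t=3: vr[D=3072/1991 E=3072/1991 F=3072/1991] → run D
t=4: vr[D=4096/1991 E=3072/1991 F=3072/1991] → run E
t=5: vr[D=4096/1991 E=4096/1991 F=3072/1991 G=3072/1991] → run F
t=6: vr[D=4096/1991 E=4096/1991 F=4096/1991 G=3072/1991] → run G
t=7: vr[D=4096/1991 E=4096/1991 F=4096/1991 G=5961728/2542507] → run D
t=8: vr[D=5120/1991 E=4096/1991 F=4096/1991 G=5961728/2542507] → run E
t=9: vr[D=5120/1991 E=5120/1991 F=4096/1991 G=5961728/2542507] → run F
t=10: vr[D=5120/1991 E=5120/1991 F=5120/1991 G=5961728/2542507] → run G
t=11: vr[D=5120/1991 E=5120/1991 F=5120/1991 G=8000512/2542507] → run D
t=12: vr[D=6144/1991 E=5120/1991 F=5120/1991 G=8000512/2542507] → run E
t=13: vr[D=6144/1991 E=6144/1991 F=5120/1991 G=8000512/2542507] → run F
t=14: vr[D=6144/1991 E=6144/1991 F=6144/1991 G=8000512/2542507] → run D
t=15: vr[E=6144/1991 F=6144/1991 G=8000512/2542507] → run E
t=16: vr[E=7168/1991 F=6144/1991 G=8000512/2542507] → run F
t=17: vr[E=7168/1991 G=8000512/2542507] → run G
t=18: vr[E=7168/1991 G=10039296/2542507] → run E
t=19: vr[G=10039296/2542507] → run G
t=20: vr[G=12078080/2542507] → run G
t=21: vr[G=14116864/2542507] → run G
t=22: (idle)
t=23: (idle)
t=24: (idle)
t=25: (idle)
t=26: (idle)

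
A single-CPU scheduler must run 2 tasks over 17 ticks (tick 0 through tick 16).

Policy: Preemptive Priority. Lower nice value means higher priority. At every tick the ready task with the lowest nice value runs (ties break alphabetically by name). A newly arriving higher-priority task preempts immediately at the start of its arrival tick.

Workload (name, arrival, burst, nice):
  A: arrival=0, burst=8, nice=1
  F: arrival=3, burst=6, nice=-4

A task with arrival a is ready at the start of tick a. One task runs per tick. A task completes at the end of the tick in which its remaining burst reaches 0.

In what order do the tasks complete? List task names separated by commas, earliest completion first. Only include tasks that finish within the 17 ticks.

t=0: ready={A} → run A
t=1: ready={A} → run A
t=2: ready={A} → run A
t=3: ready={A,F} → run F
t=4: ready={A,F} → run F
t=5: ready={A,F} → run F
t=6: ready={A,F} → run F
t=7: ready={A,F} → run F
t=8: ready={A,F} → run F
t=9: ready={A} → run A
t=10: ready={A} → run A
t=11: ready={A} → run A
t=12: ready={A} → run A
t=13: ready={A} → run A
t=14: (idle)
t=15: (idle)
t=16: (idle)

completion order = F, A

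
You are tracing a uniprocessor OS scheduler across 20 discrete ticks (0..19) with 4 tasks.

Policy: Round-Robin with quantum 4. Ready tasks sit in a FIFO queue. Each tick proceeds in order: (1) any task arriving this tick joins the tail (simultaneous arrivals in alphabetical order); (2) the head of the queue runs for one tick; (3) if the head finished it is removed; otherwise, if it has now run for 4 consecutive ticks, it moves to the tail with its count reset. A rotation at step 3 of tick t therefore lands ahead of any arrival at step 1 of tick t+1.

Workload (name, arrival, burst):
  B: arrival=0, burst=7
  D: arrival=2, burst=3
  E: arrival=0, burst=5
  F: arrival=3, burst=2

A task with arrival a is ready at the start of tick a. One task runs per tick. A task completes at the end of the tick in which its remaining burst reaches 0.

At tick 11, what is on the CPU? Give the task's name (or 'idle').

running at tick 11 = F

t=0: queue=[B,E] q_used=0 → run B
t=1: queue=[B,E] q_used=1 → run B
t=2: queue=[B,E,D] q_used=2 → run B
t=3: queue=[B,E,D,F] q_used=3 → run B
t=4: queue=[E,D,F,B] q_used=0 → run E
t=5: queue=[E,D,F,B] q_used=1 → run E
t=6: queue=[E,D,F,B] q_used=2 → run E
t=7: queue=[E,D,F,B] q_used=3 → run E
t=8: queue=[D,F,B,E] q_used=0 → run D
t=9: queue=[D,F,B,E] q_used=1 → run D
t=10: queue=[D,F,B,E] q_used=2 → run D
t=11: queue=[F,B,E] q_used=0 → run F
t=12: queue=[F,B,E] q_used=1 → run F
t=13: queue=[B,E] q_used=0 → run B
t=14: queue=[B,E] q_used=1 → run B
t=15: queue=[B,E] q_used=2 → run B
t=16: queue=[E] q_used=0 → run E
t=17: (idle)
t=18: (idle)
t=19: (idle)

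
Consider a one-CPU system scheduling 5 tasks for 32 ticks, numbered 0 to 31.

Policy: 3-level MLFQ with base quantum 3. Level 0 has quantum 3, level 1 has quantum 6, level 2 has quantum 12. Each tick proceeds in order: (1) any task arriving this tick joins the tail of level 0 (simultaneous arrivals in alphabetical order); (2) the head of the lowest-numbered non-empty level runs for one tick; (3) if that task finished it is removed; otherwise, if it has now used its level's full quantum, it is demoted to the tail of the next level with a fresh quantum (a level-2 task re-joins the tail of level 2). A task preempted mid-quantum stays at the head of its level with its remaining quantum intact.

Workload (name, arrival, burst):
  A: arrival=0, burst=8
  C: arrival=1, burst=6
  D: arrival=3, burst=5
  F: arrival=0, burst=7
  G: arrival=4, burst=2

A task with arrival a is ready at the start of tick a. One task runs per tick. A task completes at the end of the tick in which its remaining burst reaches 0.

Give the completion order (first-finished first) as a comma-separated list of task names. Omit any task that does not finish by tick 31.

t=0: L0/L1/L2 = AF/-/- → run A
t=1: L0/L1/L2 = AFC/-/- → run A
t=2: L0/L1/L2 = AFC/-/- → run A
t=3: L0/L1/L2 = FCD/A/- → run F
t=4: L0/L1/L2 = FCDG/A/- → run F
t=5: L0/L1/L2 = FCDG/A/- → run F
t=6: L0/L1/L2 = CDG/AF/- → run C
t=7: L0/L1/L2 = CDG/AF/- → run C
t=8: L0/L1/L2 = CDG/AF/- → run C
t=9: L0/L1/L2 = DG/AFC/- → run D
t=10: L0/L1/L2 = DG/AFC/- → run D
t=11: L0/L1/L2 = DG/AFC/- → run D
t=12: L0/L1/L2 = G/AFCD/- → run G
t=13: L0/L1/L2 = G/AFCD/- → run G
t=14: L0/L1/L2 = -/AFCD/- → run A
t=15: L0/L1/L2 = -/AFCD/- → run A
t=16: L0/L1/L2 = -/AFCD/- → run A
t=17: L0/L1/L2 = -/AFCD/- → run A
t=18: L0/L1/L2 = -/AFCD/- → run A
t=19: L0/L1/L2 = -/FCD/- → run F
t=20: L0/L1/L2 = -/FCD/- → run F
t=21: L0/L1/L2 = -/FCD/- → run F
t=22: L0/L1/L2 = -/FCD/- → run F
t=23: L0/L1/L2 = -/CD/- → run C
t=24: L0/L1/L2 = -/CD/- → run C
t=25: L0/L1/L2 = -/CD/- → run C
t=26: L0/L1/L2 = -/D/- → run D
t=27: L0/L1/L2 = -/D/- → run D
t=28: (idle)
t=29: (idle)
t=30: (idle)
t=31: (idle)

completion order = G, A, F, C, D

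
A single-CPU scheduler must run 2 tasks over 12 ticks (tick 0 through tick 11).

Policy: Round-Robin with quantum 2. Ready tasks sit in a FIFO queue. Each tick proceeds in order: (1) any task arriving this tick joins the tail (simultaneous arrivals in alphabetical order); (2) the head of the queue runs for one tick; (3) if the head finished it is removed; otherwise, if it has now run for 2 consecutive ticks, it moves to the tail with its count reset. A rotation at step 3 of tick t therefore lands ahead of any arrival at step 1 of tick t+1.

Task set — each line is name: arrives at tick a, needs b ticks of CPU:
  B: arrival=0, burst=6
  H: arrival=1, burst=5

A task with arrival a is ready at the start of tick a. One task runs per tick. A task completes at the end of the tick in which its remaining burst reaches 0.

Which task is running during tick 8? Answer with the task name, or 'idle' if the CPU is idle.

t=0: queue=[B] q_used=0 → run B
t=1: queue=[B,H] q_used=1 → run B
t=2: queue=[H,B] q_used=0 → run H
t=3: queue=[H,B] q_used=1 → run H
t=4: queue=[B,H] q_used=0 → run B
t=5: queue=[B,H] q_used=1 → run B
t=6: queue=[H,B] q_used=0 → run H
t=7: queue=[H,B] q_used=1 → run H
t=8: queue=[B,H] q_used=0 → run B
t=9: queue=[B,H] q_used=1 → run B
t=10: queue=[H] q_used=0 → run H
t=11: (idle)

running at tick 8 = B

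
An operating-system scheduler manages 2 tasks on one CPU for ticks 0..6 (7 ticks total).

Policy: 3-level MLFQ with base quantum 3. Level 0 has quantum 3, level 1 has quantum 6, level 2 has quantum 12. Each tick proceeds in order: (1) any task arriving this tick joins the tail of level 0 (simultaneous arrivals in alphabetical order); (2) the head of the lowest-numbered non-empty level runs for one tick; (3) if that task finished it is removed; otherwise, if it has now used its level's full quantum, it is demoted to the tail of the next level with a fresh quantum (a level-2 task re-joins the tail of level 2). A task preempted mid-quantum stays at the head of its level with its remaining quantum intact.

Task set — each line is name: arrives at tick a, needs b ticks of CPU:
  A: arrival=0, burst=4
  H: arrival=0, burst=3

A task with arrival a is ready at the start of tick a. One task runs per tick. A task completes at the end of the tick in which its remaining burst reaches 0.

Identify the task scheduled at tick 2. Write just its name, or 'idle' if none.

running at tick 2 = A

t=0: L0/L1/L2 = AH/-/- → run A
t=1: L0/L1/L2 = AH/-/- → run A
t=2: L0/L1/L2 = AH/-/- → run A
t=3: L0/L1/L2 = H/A/- → run H
t=4: L0/L1/L2 = H/A/- → run H
t=5: L0/L1/L2 = H/A/- → run H
t=6: L0/L1/L2 = -/A/- → run A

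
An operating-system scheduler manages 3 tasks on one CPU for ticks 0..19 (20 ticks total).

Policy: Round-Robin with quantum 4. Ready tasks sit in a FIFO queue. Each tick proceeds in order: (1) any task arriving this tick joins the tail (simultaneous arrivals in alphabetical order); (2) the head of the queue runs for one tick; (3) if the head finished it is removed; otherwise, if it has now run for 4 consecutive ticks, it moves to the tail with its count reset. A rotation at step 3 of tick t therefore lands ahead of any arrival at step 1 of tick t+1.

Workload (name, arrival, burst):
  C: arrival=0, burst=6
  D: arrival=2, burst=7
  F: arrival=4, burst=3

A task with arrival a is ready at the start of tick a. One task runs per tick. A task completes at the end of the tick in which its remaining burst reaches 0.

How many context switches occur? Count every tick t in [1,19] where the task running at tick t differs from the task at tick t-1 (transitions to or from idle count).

t=0: queue=[C] q_used=0 → run C
t=1: queue=[C] q_used=1 → run C
t=2: queue=[C,D] q_used=2 → run C
t=3: queue=[C,D] q_used=3 → run C
t=4: queue=[D,C,F] q_used=0 → run D
t=5: queue=[D,C,F] q_used=1 → run D
t=6: queue=[D,C,F] q_used=2 → run D
t=7: queue=[D,C,F] q_used=3 → run D
t=8: queue=[C,F,D] q_used=0 → run C
t=9: queue=[C,F,D] q_used=1 → run C
t=10: queue=[F,D] q_used=0 → run F
t=11: queue=[F,D] q_used=1 → run F
t=12: queue=[F,D] q_used=2 → run F
t=13: queue=[D] q_used=0 → run D
t=14: queue=[D] q_used=1 → run D
t=15: queue=[D] q_used=2 → run D
t=16: (idle)
t=17: (idle)
t=18: (idle)
t=19: (idle)

context switches = 5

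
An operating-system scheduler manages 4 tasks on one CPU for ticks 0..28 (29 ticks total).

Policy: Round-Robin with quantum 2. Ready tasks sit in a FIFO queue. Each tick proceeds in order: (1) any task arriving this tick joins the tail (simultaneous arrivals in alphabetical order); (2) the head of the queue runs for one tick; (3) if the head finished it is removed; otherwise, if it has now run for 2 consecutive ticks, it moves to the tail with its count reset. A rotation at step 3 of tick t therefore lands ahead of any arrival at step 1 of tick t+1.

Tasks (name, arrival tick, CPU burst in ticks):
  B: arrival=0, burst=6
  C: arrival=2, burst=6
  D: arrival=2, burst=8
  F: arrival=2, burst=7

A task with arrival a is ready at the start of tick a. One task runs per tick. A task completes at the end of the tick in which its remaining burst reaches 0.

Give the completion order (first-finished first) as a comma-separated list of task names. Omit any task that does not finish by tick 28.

t=0: queue=[B] q_used=0 → run B
t=1: queue=[B] q_used=1 → run B
t=2: queue=[B,C,D,F] q_used=0 → run B
t=3: queue=[B,C,D,F] q_used=1 → run B
t=4: queue=[C,D,F,B] q_used=0 → run C
t=5: queue=[C,D,F,B] q_used=1 → run C
t=6: queue=[D,F,B,C] q_used=0 → run D
t=7: queue=[D,F,B,C] q_used=1 → run D
t=8: queue=[F,B,C,D] q_used=0 → run F
t=9: queue=[F,B,C,D] q_used=1 → run F
t=10: queue=[B,C,D,F] q_used=0 → run B
t=11: queue=[B,C,D,F] q_used=1 → run B
t=12: queue=[C,D,F] q_used=0 → run C
t=13: queue=[C,D,F] q_used=1 → run C
t=14: queue=[D,F,C] q_used=0 → run D
t=15: queue=[D,F,C] q_used=1 → run D
t=16: queue=[F,C,D] q_used=0 → run F
t=17: queue=[F,C,D] q_used=1 → run F
t=18: queue=[C,D,F] q_used=0 → run C
t=19: queue=[C,D,F] q_used=1 → run C
t=20: queue=[D,F] q_used=0 → run D
t=21: queue=[D,F] q_used=1 → run D
t=22: queue=[F,D] q_used=0 → run F
t=23: queue=[F,D] q_used=1 → run F
t=24: queue=[D,F] q_used=0 → run D
t=25: queue=[D,F] q_used=1 → run D
t=26: queue=[F] q_used=0 → run F
t=27: (idle)
t=28: (idle)

completion order = B, C, D, F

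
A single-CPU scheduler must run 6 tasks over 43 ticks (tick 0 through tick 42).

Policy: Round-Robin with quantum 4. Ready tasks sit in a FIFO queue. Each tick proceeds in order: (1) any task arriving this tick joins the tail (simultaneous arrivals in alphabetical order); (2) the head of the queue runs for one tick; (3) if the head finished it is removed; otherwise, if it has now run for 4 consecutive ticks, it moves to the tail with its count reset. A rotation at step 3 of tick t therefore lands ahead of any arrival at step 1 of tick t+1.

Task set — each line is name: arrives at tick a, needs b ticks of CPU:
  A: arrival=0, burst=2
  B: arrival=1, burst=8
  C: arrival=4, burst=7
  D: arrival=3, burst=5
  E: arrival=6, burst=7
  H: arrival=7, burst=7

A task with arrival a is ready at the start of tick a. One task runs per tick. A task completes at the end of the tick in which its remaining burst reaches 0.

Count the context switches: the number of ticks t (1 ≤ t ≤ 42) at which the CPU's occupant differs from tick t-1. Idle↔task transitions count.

t=0: queue=[A] q_used=0 → run A
t=1: queue=[A,B] q_used=1 → run A
t=2: queue=[B] q_used=0 → run B
t=3: queue=[B,D] q_used=1 → run B
t=4: queue=[B,D,C] q_used=2 → run B
t=5: queue=[B,D,C] q_used=3 → run B
t=6: queue=[D,C,B,E] q_used=0 → run D
t=7: queue=[D,C,B,E,H] q_used=1 → run D
t=8: queue=[D,C,B,E,H] q_used=2 → run D
t=9: queue=[D,C,B,E,H] q_used=3 → run D
t=10: queue=[C,B,E,H,D] q_used=0 → run C
t=11: queue=[C,B,E,H,D] q_used=1 → run C
t=12: queue=[C,B,E,H,D] q_used=2 → run C
t=13: queue=[C,B,E,H,D] q_used=3 → run C
t=14: queue=[B,E,H,D,C] q_used=0 → run B
t=15: queue=[B,E,H,D,C] q_used=1 → run B
t=16: queue=[B,E,H,D,C] q_used=2 → run B
t=17: queue=[B,E,H,D,C] q_used=3 → run B
t=18: queue=[E,H,D,C] q_used=0 → run E
t=19: queue=[E,H,D,C] q_used=1 → run E
t=20: queue=[E,H,D,C] q_used=2 → run E
t=21: queue=[E,H,D,C] q_used=3 → run E
t=22: queue=[H,D,C,E] q_used=0 → run H
t=23: queue=[H,D,C,E] q_used=1 → run H
t=24: queue=[H,D,C,E] q_used=2 → run H
t=25: queue=[H,D,C,E] q_used=3 → run H
t=26: queue=[D,C,E,H] q_used=0 → run D
t=27: queue=[C,E,H] q_used=0 → run C
t=28: queue=[C,E,H] q_used=1 → run C
t=29: queue=[C,E,H] q_used=2 → run C
t=30: queue=[E,H] q_used=0 → run E
t=31: queue=[E,H] q_used=1 → run E
t=32: queue=[E,H] q_used=2 → run E
t=33: queue=[H] q_used=0 → run H
t=34: queue=[H] q_used=1 → run H
t=35: queue=[H] q_used=2 → run H
t=36: (idle)
t=37: (idle)
t=38: (idle)
t=39: (idle)
t=40: (idle)
t=41: (idle)
t=42: (idle)

context switches = 11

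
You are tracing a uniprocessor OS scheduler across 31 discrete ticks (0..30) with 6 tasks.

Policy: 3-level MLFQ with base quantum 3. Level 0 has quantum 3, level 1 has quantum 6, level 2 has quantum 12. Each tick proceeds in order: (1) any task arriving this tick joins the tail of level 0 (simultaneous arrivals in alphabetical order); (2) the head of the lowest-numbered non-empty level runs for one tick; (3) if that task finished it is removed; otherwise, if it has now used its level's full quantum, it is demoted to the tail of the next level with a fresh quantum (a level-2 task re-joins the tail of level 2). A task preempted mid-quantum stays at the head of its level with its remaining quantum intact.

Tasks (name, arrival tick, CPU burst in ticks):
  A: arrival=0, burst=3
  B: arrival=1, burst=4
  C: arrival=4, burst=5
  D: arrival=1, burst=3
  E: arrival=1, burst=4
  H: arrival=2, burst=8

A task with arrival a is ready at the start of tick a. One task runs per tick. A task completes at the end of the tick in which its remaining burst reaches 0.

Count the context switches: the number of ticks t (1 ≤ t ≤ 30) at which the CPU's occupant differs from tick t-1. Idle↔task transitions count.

t=0: L0/L1/L2 = A/-/- → run A
t=1: L0/L1/L2 = ABDE/-/- → run A
t=2: L0/L1/L2 = ABDEH/-/- → run A
t=3: L0/L1/L2 = BDEH/-/- → run B
t=4: L0/L1/L2 = BDEHC/-/- → run B
t=5: L0/L1/L2 = BDEHC/-/- → run B
t=6: L0/L1/L2 = DEHC/B/- → run D
t=7: L0/L1/L2 = DEHC/B/- → run D
t=8: L0/L1/L2 = DEHC/B/- → run D
t=9: L0/L1/L2 = EHC/B/- → run E
t=10: L0/L1/L2 = EHC/B/- → run E
t=11: L0/L1/L2 = EHC/B/- → run E
t=12: L0/L1/L2 = HC/BE/- → run H
t=13: L0/L1/L2 = HC/BE/- → run H
t=14: L0/L1/L2 = HC/BE/- → run H
t=15: L0/L1/L2 = C/BEH/- → run C
t=16: L0/L1/L2 = C/BEH/- → run C
t=17: L0/L1/L2 = C/BEH/- → run C
t=18: L0/L1/L2 = -/BEHC/- → run B
t=19: L0/L1/L2 = -/EHC/- → run E
t=20: L0/L1/L2 = -/HC/- → run H
t=21: L0/L1/L2 = -/HC/- → run H
t=22: L0/L1/L2 = -/HC/- → run H
t=23: L0/L1/L2 = -/HC/- → run H
t=24: L0/L1/L2 = -/HC/- → run H
t=25: L0/L1/L2 = -/C/- → run C
t=26: L0/L1/L2 = -/C/- → run C
t=27: (idle)
t=28: (idle)
t=29: (idle)
t=30: (idle)

context switches = 10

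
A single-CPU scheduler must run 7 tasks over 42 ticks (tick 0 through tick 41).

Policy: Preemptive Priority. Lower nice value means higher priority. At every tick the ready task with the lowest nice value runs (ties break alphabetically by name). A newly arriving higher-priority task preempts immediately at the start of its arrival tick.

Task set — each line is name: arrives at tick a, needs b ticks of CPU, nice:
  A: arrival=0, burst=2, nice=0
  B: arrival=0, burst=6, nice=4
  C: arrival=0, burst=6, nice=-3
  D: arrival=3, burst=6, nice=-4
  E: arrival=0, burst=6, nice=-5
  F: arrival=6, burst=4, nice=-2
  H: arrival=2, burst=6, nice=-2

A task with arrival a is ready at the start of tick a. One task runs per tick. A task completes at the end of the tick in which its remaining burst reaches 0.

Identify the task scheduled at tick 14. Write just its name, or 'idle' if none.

t=0: ready={A,B,C,E} → run E
t=1: ready={A,B,C,E} → run E
t=2: ready={A,B,C,E,H} → run E
t=3: ready={A,B,C,D,E,H} → run E
t=4: ready={A,B,C,D,E,H} → run E
t=5: ready={A,B,C,D,E,H} → run E
t=6: ready={A,B,C,D,F,H} → run D
t=7: ready={A,B,C,D,F,H} → run D
t=8: ready={A,B,C,D,F,H} → run D
t=9: ready={A,B,C,D,F,H} → run D
t=10: ready={A,B,C,D,F,H} → run D
t=11: ready={A,B,C,D,F,H} → run D
t=12: ready={A,B,C,F,H} → run C
t=13: ready={A,B,C,F,H} → run C
t=14: ready={A,B,C,F,H} → run C
t=15: ready={A,B,C,F,H} → run C
t=16: ready={A,B,C,F,H} → run C
t=17: ready={A,B,C,F,H} → run C
t=18: ready={A,B,F,H} → run F
t=19: ready={A,B,F,H} → run F
t=20: ready={A,B,F,H} → run F
t=21: ready={A,B,F,H} → run F
t=22: ready={A,B,H} → run H
t=23: ready={A,B,H} → run H
t=24: ready={A,B,H} → run H
t=25: ready={A,B,H} → run H
t=26: ready={A,B,H} → run H
t=27: ready={A,B,H} → run H
t=28: ready={A,B} → run A
t=29: ready={A,B} → run A
t=30: ready={B} → run B
t=31: ready={B} → run B
t=32: ready={B} → run B
t=33: ready={B} → run B
t=34: ready={B} → run B
t=35: ready={B} → run B
t=36: (idle)
t=37: (idle)
t=38: (idle)
t=39: (idle)
t=40: (idle)
t=41: (idle)

running at tick 14 = C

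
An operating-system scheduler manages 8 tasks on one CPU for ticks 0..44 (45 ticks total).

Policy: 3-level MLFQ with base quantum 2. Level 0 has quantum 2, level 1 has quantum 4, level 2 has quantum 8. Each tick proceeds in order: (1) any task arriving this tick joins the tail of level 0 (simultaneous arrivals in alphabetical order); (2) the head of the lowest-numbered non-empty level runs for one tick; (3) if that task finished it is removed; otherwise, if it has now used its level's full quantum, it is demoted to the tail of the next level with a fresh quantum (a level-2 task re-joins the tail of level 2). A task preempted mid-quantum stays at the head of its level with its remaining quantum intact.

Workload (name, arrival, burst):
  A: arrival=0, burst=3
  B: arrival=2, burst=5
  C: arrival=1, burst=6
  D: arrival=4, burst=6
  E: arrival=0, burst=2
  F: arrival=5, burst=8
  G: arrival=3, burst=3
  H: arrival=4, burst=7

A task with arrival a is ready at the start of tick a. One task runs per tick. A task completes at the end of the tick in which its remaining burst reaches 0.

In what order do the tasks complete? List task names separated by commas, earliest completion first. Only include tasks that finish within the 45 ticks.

completion order = E, A, C, B, G, D, H, F

t=0: L0/L1/L2 = AE/-/- → run A
t=1: L0/L1/L2 = AEC/-/- → run A
t=2: L0/L1/L2 = ECB/A/- → run E
t=3: L0/L1/L2 = ECBG/A/- → run E
t=4: L0/L1/L2 = CBGDH/A/- → run C
t=5: L0/L1/L2 = CBGDHF/A/- → run C
t=6: L0/L1/L2 = BGDHF/AC/- → run B
t=7: L0/L1/L2 = BGDHF/AC/- → run B
t=8: L0/L1/L2 = GDHF/ACB/- → run G
t=9: L0/L1/L2 = GDHF/ACB/- → run G
t=10: L0/L1/L2 = DHF/ACBG/- → run D
t=11: L0/L1/L2 = DHF/ACBG/- → run D
t=12: L0/L1/L2 = HF/ACBGD/- → run H
t=13: L0/L1/L2 = HF/ACBGD/- → run H
t=14: L0/L1/L2 = F/ACBGDH/- → run F
t=15: L0/L1/L2 = F/ACBGDH/- → run F
t=16: L0/L1/L2 = -/ACBGDHF/- → run A
t=17: L0/L1/L2 = -/CBGDHF/- → run C
t=18: L0/L1/L2 = -/CBGDHF/- → run C
t=19: L0/L1/L2 = -/CBGDHF/- → run C
t=20: L0/L1/L2 = -/CBGDHF/- → run C
t=21: L0/L1/L2 = -/BGDHF/- → run B
t=22: L0/L1/L2 = -/BGDHF/- → run B
t=23: L0/L1/L2 = -/BGDHF/- → run B
t=24: L0/L1/L2 = -/GDHF/- → run G
t=25: L0/L1/L2 = -/DHF/- → run D
t=26: L0/L1/L2 = -/DHF/- → run D
t=27: L0/L1/L2 = -/DHF/- → run D
t=28: L0/L1/L2 = -/DHF/- → run D
t=29: L0/L1/L2 = -/HF/- → run H
t=30: L0/L1/L2 = -/HF/- → run H
t=31: L0/L1/L2 = -/HF/- → run H
t=32: L0/L1/L2 = -/HF/- → run H
t=33: L0/L1/L2 = -/F/H → run F
t=34: L0/L1/L2 = -/F/H → run F
t=35: L0/L1/L2 = -/F/H → run F
t=36: L0/L1/L2 = -/F/H → run F
t=37: L0/L1/L2 = -/-/HF → run H
t=38: L0/L1/L2 = -/-/F → run F
t=39: L0/L1/L2 = -/-/F → run F
t=40: (idle)
t=41: (idle)
t=42: (idle)
t=43: (idle)
t=44: (idle)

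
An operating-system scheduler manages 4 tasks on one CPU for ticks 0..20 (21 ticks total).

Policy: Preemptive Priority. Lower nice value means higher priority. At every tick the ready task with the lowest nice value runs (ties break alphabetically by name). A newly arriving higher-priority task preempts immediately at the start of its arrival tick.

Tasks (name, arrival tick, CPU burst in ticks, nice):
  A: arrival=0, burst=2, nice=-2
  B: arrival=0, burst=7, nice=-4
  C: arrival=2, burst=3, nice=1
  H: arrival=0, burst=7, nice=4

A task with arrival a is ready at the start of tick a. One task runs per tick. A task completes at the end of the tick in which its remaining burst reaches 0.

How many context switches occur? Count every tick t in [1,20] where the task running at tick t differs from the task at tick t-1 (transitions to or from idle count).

context switches = 4

t=0: ready={A,B,H} → run B
t=1: ready={A,B,H} → run B
t=2: ready={A,B,C,H} → run B
t=3: ready={A,B,C,H} → run B
t=4: ready={A,B,C,H} → run B
t=5: ready={A,B,C,H} → run B
t=6: ready={A,B,C,H} → run B
t=7: ready={A,C,H} → run A
t=8: ready={A,C,H} → run A
t=9: ready={C,H} → run C
t=10: ready={C,H} → run C
t=11: ready={C,H} → run C
t=12: ready={H} → run H
t=13: ready={H} → run H
t=14: ready={H} → run H
t=15: ready={H} → run H
t=16: ready={H} → run H
t=17: ready={H} → run H
t=18: ready={H} → run H
t=19: (idle)
t=20: (idle)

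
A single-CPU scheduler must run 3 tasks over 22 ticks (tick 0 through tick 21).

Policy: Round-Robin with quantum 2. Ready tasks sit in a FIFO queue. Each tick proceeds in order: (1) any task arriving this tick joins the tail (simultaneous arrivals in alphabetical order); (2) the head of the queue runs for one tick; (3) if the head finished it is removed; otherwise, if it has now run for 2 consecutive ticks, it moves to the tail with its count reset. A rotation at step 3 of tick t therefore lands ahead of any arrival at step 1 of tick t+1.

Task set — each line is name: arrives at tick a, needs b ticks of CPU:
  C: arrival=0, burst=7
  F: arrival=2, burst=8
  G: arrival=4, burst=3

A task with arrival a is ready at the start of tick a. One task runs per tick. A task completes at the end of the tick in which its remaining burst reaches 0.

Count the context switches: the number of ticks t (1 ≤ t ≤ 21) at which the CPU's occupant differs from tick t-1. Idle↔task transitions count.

t=0: queue=[C] q_used=0 → run C
t=1: queue=[C] q_used=1 → run C
t=2: queue=[C,F] q_used=0 → run C
t=3: queue=[C,F] q_used=1 → run C
t=4: queue=[F,C,G] q_used=0 → run F
t=5: queue=[F,C,G] q_used=1 → run F
t=6: queue=[C,G,F] q_used=0 → run C
t=7: queue=[C,G,F] q_used=1 → run C
t=8: queue=[G,F,C] q_used=0 → run G
t=9: queue=[G,F,C] q_used=1 → run G
t=10: queue=[F,C,G] q_used=0 → run F
t=11: queue=[F,C,G] q_used=1 → run F
t=12: queue=[C,G,F] q_used=0 → run C
t=13: queue=[G,F] q_used=0 → run G
t=14: queue=[F] q_used=0 → run F
t=15: queue=[F] q_used=1 → run F
t=16: queue=[F] q_used=0 → run F
t=17: queue=[F] q_used=1 → run F
t=18: (idle)
t=19: (idle)
t=20: (idle)
t=21: (idle)

context switches = 8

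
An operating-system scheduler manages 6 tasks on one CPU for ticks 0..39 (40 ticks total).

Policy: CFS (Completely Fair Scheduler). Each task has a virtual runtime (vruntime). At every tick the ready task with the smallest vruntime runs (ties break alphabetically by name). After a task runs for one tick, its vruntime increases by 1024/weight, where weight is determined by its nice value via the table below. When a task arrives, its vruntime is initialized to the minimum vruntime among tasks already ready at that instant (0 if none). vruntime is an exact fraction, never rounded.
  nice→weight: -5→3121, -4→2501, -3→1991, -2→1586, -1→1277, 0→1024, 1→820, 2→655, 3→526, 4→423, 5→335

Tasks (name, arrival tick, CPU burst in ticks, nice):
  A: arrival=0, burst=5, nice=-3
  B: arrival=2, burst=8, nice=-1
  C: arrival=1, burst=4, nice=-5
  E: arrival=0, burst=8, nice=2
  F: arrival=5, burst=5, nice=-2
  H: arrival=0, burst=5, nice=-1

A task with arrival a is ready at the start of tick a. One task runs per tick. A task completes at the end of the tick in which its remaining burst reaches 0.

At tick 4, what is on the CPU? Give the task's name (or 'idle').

running at tick 4 = H

t=0: vr[A=0 E=0 H=0] → run A
t=1: vr[A=1024/1991 C=0 E=0 H=0] → run C
t=2: vr[A=1024/1991 B=0 C=1024/3121 E=0 H=0] → run B
t=3: vr[A=1024/1991 B=1024/1277 C=1024/3121 E=0 H=0] → run E
t=4: vr[A=1024/1991 B=1024/1277 C=1024/3121 E=1024/655 H=0] → run H
t=5: vr[A=1024/1991 B=1024/1277 C=1024/3121 E=1024/655 F=1024/3121 H=1024/1277] → run C
t=6: vr[A=1024/1991 B=1024/1277 C=2048/3121 E=1024/655 F=1024/3121 H=1024/1277] → run F
t=7: vr[A=1024/1991 B=1024/1277 C=2048/3121 E=1024/655 F=2409984/2474953 H=1024/1277] → run A
t=8: vr[A=2048/1991 B=1024/1277 C=2048/3121 E=1024/655 F=2409984/2474953 H=1024/1277] → run C
t=9: vr[A=2048/1991 B=1024/1277 C=3072/3121 E=1024/655 F=2409984/2474953 H=1024/1277] → run B
t=10: vr[A=2048/1991 B=2048/1277 C=3072/3121 E=1024/655 F=2409984/2474953 H=1024/1277] → run H
t=11: vr[A=2048/1991 B=2048/1277 C=3072/3121 E=1024/655 F=2409984/2474953 H=2048/1277] → run F
t=12: vr[A=2048/1991 B=2048/1277 C=3072/3121 E=1024/655 F=4007936/2474953 H=2048/1277] → run C
t=13: vr[A=2048/1991 B=2048/1277 E=1024/655 F=4007936/2474953 H=2048/1277] → run A
t=14: vr[A=3072/1991 B=2048/1277 E=1024/655 F=4007936/2474953 H=2048/1277] → run A
t=15: vr[A=4096/1991 B=2048/1277 E=1024/655 F=4007936/2474953 H=2048/1277] → run E
t=16: vr[A=4096/1991 B=2048/1277 E=2048/655 F=4007936/2474953 H=2048/1277] → run B
t=17: vr[A=4096/1991 B=3072/1277 E=2048/655 F=4007936/2474953 H=2048/1277] → run H
t=18: vr[A=4096/1991 B=3072/1277 E=2048/655 F=4007936/2474953 H=3072/1277] → run F
t=19: vr[A=4096/1991 B=3072/1277 E=2048/655 F=5605888/2474953 H=3072/1277] → run A
t=20: vr[B=3072/1277 E=2048/655 F=5605888/2474953 H=3072/1277] → run F
t=21: vr[B=3072/1277 E=2048/655 F=7203840/2474953 H=3072/1277] → run B
t=22: vr[B=4096/1277 E=2048/655 F=7203840/2474953 H=3072/1277] → run H
t=23: vr[B=4096/1277 E=2048/655 F=7203840/2474953 H=4096/1277] → run F
t=24: vr[B=4096/1277 E=2048/655 H=4096/1277] → run E
t=25: vr[B=4096/1277 E=3072/655 H=4096/1277] → run B
t=26: vr[B=5120/1277 E=3072/655 H=4096/1277] → run H
t=27: vr[B=5120/1277 E=3072/655] → run B
t=28: vr[B=6144/1277 E=3072/655] → run E
t=29: vr[B=6144/1277 E=4096/655] → run B
t=30: vr[B=7168/1277 E=4096/655] → run B
t=31: vr[E=4096/655] → run E
t=32: vr[E=1024/131] → run E
t=33: vr[E=6144/655] → run E
t=34: vr[E=7168/655] → run E
t=35: (idle)
t=36: (idle)
t=37: (idle)
t=38: (idle)
t=39: (idle)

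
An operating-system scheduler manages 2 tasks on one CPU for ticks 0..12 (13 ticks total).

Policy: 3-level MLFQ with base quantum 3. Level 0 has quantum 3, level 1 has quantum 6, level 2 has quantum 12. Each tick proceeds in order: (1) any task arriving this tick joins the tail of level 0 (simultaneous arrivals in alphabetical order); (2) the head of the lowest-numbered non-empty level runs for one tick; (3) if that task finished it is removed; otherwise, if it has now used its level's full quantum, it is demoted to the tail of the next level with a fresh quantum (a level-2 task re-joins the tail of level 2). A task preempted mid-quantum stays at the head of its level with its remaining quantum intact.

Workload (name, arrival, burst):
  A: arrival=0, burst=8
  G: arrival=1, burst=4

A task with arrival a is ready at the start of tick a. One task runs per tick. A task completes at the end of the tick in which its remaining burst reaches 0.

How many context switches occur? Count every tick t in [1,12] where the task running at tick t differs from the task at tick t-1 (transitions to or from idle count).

context switches = 4

t=0: L0/L1/L2 = A/-/- → run A
t=1: L0/L1/L2 = AG/-/- → run A
t=2: L0/L1/L2 = AG/-/- → run A
t=3: L0/L1/L2 = G/A/- → run G
t=4: L0/L1/L2 = G/A/- → run G
t=5: L0/L1/L2 = G/A/- → run G
t=6: L0/L1/L2 = -/AG/- → run A
t=7: L0/L1/L2 = -/AG/- → run A
t=8: L0/L1/L2 = -/AG/- → run A
t=9: L0/L1/L2 = -/AG/- → run A
t=10: L0/L1/L2 = -/AG/- → run A
t=11: L0/L1/L2 = -/G/- → run G
t=12: (idle)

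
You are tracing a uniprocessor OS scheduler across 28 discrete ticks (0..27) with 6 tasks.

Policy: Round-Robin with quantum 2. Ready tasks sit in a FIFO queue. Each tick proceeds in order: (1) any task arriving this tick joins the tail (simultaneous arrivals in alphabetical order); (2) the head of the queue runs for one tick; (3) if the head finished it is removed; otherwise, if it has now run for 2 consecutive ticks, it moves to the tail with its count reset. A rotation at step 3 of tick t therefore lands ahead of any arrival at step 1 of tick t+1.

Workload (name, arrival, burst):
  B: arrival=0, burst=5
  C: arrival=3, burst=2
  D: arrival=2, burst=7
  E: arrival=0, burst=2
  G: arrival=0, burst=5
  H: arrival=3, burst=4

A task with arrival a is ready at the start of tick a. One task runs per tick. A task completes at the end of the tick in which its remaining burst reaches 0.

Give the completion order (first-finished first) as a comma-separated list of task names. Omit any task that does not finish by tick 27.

t=0: queue=[B,E,G] q_used=0 → run B
t=1: queue=[B,E,G] q_used=1 → run B
t=2: queue=[E,G,B,D] q_used=0 → run E
t=3: queue=[E,G,B,D,C,H] q_used=1 → run E
t=4: queue=[G,B,D,C,H] q_used=0 → run G
t=5: queue=[G,B,D,C,H] q_used=1 → run G
t=6: queue=[B,D,C,H,G] q_used=0 → run B
t=7: queue=[B,D,C,H,G] q_used=1 → run B
t=8: queue=[D,C,H,G,B] q_used=0 → run D
t=9: queue=[D,C,H,G,B] q_used=1 → run D
t=10: queue=[C,H,G,B,D] q_used=0 → run C
t=11: queue=[C,H,G,B,D] q_used=1 → run C
t=12: queue=[H,G,B,D] q_used=0 → run H
t=13: queue=[H,G,B,D] q_used=1 → run H
t=14: queue=[G,B,D,H] q_used=0 → run G
t=15: queue=[G,B,D,H] q_used=1 → run G
t=16: queue=[B,D,H,G] q_used=0 → run B
t=17: queue=[D,H,G] q_used=0 → run D
t=18: queue=[D,H,G] q_used=1 → run D
t=19: queue=[H,G,D] q_used=0 → run H
t=20: queue=[H,G,D] q_used=1 → run H
t=21: queue=[G,D] q_used=0 → run G
t=22: queue=[D] q_used=0 → run D
t=23: queue=[D] q_used=1 → run D
t=24: queue=[D] q_used=0 → run D
t=25: (idle)
t=26: (idle)
t=27: (idle)

completion order = E, C, B, H, G, D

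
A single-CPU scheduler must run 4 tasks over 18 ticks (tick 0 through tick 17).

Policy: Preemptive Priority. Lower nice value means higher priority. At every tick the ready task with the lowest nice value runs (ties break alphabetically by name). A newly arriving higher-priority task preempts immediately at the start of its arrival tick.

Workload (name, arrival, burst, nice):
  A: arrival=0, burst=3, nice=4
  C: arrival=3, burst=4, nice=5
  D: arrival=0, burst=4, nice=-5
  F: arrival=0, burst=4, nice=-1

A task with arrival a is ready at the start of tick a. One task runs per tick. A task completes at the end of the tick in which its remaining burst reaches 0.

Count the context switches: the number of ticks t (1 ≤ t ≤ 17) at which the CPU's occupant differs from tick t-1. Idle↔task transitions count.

context switches = 4

t=0: ready={A,D,F} → run D
t=1: ready={A,D,F} → run D
t=2: ready={A,D,F} → run D
t=3: ready={A,C,D,F} → run D
t=4: ready={A,C,F} → run F
t=5: ready={A,C,F} → run F
t=6: ready={A,C,F} → run F
t=7: ready={A,C,F} → run F
t=8: ready={A,C} → run A
t=9: ready={A,C} → run A
t=10: ready={A,C} → run A
t=11: ready={C} → run C
t=12: ready={C} → run C
t=13: ready={C} → run C
t=14: ready={C} → run C
t=15: (idle)
t=16: (idle)
t=17: (idle)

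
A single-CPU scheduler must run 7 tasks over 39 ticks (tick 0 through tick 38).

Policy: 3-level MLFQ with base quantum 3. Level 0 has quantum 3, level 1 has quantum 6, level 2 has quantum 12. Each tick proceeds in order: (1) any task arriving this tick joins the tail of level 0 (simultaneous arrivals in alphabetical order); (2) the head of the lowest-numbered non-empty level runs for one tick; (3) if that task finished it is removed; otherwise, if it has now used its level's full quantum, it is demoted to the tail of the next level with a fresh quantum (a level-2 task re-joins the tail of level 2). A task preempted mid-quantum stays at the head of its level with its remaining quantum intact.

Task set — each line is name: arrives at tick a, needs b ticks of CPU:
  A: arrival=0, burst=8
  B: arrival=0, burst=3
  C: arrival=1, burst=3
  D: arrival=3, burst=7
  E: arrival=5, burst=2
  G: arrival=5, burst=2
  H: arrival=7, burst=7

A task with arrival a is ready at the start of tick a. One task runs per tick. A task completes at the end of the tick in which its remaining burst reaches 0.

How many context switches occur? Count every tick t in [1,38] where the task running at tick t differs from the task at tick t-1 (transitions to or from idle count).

context switches = 10

t=0: L0/L1/L2 = AB/-/- → run A
t=1: L0/L1/L2 = ABC/-/- → run A
t=2: L0/L1/L2 = ABC/-/- → run A
t=3: L0/L1/L2 = BCD/A/- → run B
t=4: L0/L1/L2 = BCD/A/- → run B
t=5: L0/L1/L2 = BCDEG/A/- → run B
t=6: L0/L1/L2 = CDEG/A/- → run C
t=7: L0/L1/L2 = CDEGH/A/- → run C
t=8: L0/L1/L2 = CDEGH/A/- → run C
t=9: L0/L1/L2 = DEGH/A/- → run D
t=10: L0/L1/L2 = DEGH/A/- → run D
t=11: L0/L1/L2 = DEGH/A/- → run D
t=12: L0/L1/L2 = EGH/AD/- → run E
t=13: L0/L1/L2 = EGH/AD/- → run E
t=14: L0/L1/L2 = GH/AD/- → run G
t=15: L0/L1/L2 = GH/AD/- → run G
t=16: L0/L1/L2 = H/AD/- → run H
t=17: L0/L1/L2 = H/AD/- → run H
t=18: L0/L1/L2 = H/AD/- → run H
t=19: L0/L1/L2 = -/ADH/- → run A
t=20: L0/L1/L2 = -/ADH/- → run A
t=21: L0/L1/L2 = -/ADH/- → run A
t=22: L0/L1/L2 = -/ADH/- → run A
t=23: L0/L1/L2 = -/ADH/- → run A
t=24: L0/L1/L2 = -/DH/- → run D
t=25: L0/L1/L2 = -/DH/- → run D
t=26: L0/L1/L2 = -/DH/- → run D
t=27: L0/L1/L2 = -/DH/- → run D
t=28: L0/L1/L2 = -/H/- → run H
t=29: L0/L1/L2 = -/H/- → run H
t=30: L0/L1/L2 = -/H/- → run H
t=31: L0/L1/L2 = -/H/- → run H
t=32: (idle)
t=33: (idle)
t=34: (idle)
t=35: (idle)
t=36: (idle)
t=37: (idle)
t=38: (idle)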